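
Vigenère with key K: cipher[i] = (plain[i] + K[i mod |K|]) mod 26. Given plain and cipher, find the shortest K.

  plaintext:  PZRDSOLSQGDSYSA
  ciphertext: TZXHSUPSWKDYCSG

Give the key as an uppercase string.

  i= 0: T-P =  4 → E
  i= 1: Z-Z =  0 → A
  i= 2: X-R =  6 → G
  i= 3: H-D =  4 → E
  i= 4: S-S =  0 → A
  i= 5: U-O =  6 → G
  i= 6: P-L =  4 → E
  i= 7: S-S =  0 → A
  i= 8: W-Q =  6 → G
  i= 9: K-G =  4 → E
  i=10: D-D =  0 → A
  i=11: Y-S =  6 → G
  i=12: C-Y =  4 → E
  i=13: S-S =  0 → A
  i=14: G-A =  6 → G
  shifts repeat with period 3: EAG

EAG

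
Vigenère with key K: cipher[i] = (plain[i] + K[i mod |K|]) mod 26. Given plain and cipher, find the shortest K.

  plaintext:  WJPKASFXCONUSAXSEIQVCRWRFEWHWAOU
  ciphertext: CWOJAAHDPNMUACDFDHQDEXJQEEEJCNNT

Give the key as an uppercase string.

GNZZAIC

  i= 0: C-W =  6 → G
  i= 1: W-J = 13 → N
  i= 2: O-P = 25 → Z
  i= 3: J-K = 25 → Z
  i= 4: A-A =  0 → A
  i= 5: A-S =  8 → I
  i= 6: H-F =  2 → C
  i= 7: D-X =  6 → G
  i= 8: P-C = 13 → N
  i= 9: N-O = 25 → Z
  i=10: M-N = 25 → Z
  i=11: U-U =  0 → A
  i=12: A-S =  8 → I
  i=13: C-A =  2 → C
  i=14: D-X =  6 → G
  i=15: F-S = 13 → N
  i=16: D-E = 25 → Z
  i=17: H-I = 25 → Z
  i=18: Q-Q =  0 → A
  i=19: D-V =  8 → I
  i=20: E-C =  2 → C
  i=21: X-R =  6 → G
  i=22: J-W = 13 → N
  i=23: Q-R = 25 → Z
  i=24: E-F = 25 → Z
  i=25: E-E =  0 → A
  i=26: E-W =  8 → I
  i=27: J-H =  2 → C
  i=28: C-W =  6 → G
  i=29: N-A = 13 → N
  i=30: N-O = 25 → Z
  i=31: T-U = 25 → Z
  shifts repeat with period 7: GNZZAIC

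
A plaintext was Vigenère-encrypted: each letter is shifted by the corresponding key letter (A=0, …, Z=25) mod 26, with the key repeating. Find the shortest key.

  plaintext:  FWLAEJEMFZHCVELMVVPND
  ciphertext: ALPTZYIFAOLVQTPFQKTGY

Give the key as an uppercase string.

  i= 0: A-F = 21 → V
  i= 1: L-W = 15 → P
  i= 2: P-L =  4 → E
  i= 3: T-A = 19 → T
  i= 4: Z-E = 21 → V
  i= 5: Y-J = 15 → P
  i= 6: I-E =  4 → E
  i= 7: F-M = 19 → T
  i= 8: A-F = 21 → V
  i= 9: O-Z = 15 → P
  i=10: L-H =  4 → E
  i=11: V-C = 19 → T
  i=12: Q-V = 21 → V
  i=13: T-E = 15 → P
  i=14: P-L =  4 → E
  i=15: F-M = 19 → T
  i=16: Q-V = 21 → V
  i=17: K-V = 15 → P
  i=18: T-P =  4 → E
  i=19: G-N = 19 → T
  i=20: Y-D = 21 → V
  shifts repeat with period 4: VPET

VPET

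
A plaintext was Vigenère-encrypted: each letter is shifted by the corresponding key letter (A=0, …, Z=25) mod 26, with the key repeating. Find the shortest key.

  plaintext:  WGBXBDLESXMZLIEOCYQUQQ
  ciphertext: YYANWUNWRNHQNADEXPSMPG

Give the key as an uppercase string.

CSZQVR

  i= 0: Y-W =  2 → C
  i= 1: Y-G = 18 → S
  i= 2: A-B = 25 → Z
  i= 3: N-X = 16 → Q
  i= 4: W-B = 21 → V
  i= 5: U-D = 17 → R
  i= 6: N-L =  2 → C
  i= 7: W-E = 18 → S
  i= 8: R-S = 25 → Z
  i= 9: N-X = 16 → Q
  i=10: H-M = 21 → V
  i=11: Q-Z = 17 → R
  i=12: N-L =  2 → C
  i=13: A-I = 18 → S
  i=14: D-E = 25 → Z
  i=15: E-O = 16 → Q
  i=16: X-C = 21 → V
  i=17: P-Y = 17 → R
  i=18: S-Q =  2 → C
  i=19: M-U = 18 → S
  i=20: P-Q = 25 → Z
  i=21: G-Q = 16 → Q
  shifts repeat with period 6: CSZQVR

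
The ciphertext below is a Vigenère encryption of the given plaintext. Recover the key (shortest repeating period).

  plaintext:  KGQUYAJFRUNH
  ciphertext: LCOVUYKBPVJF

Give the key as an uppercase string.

  i= 0: L-K =  1 → B
  i= 1: C-G = 22 → W
  i= 2: O-Q = 24 → Y
  i= 3: V-U =  1 → B
  i= 4: U-Y = 22 → W
  i= 5: Y-A = 24 → Y
  i= 6: K-J =  1 → B
  i= 7: B-F = 22 → W
  i= 8: P-R = 24 → Y
  i= 9: V-U =  1 → B
  i=10: J-N = 22 → W
  i=11: F-H = 24 → Y
  shifts repeat with period 3: BWY

BWY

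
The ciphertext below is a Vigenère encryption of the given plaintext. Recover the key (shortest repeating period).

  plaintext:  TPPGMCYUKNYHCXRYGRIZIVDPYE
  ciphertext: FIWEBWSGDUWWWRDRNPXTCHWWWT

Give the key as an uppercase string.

MTHYPUU

  i= 0: F-T = 12 → M
  i= 1: I-P = 19 → T
  i= 2: W-P =  7 → H
  i= 3: E-G = 24 → Y
  i= 4: B-M = 15 → P
  i= 5: W-C = 20 → U
  i= 6: S-Y = 20 → U
  i= 7: G-U = 12 → M
  i= 8: D-K = 19 → T
  i= 9: U-N =  7 → H
  i=10: W-Y = 24 → Y
  i=11: W-H = 15 → P
  i=12: W-C = 20 → U
  i=13: R-X = 20 → U
  i=14: D-R = 12 → M
  i=15: R-Y = 19 → T
  i=16: N-G =  7 → H
  i=17: P-R = 24 → Y
  i=18: X-I = 15 → P
  i=19: T-Z = 20 → U
  i=20: C-I = 20 → U
  i=21: H-V = 12 → M
  i=22: W-D = 19 → T
  i=23: W-P =  7 → H
  i=24: W-Y = 24 → Y
  i=25: T-E = 15 → P
  shifts repeat with period 7: MTHYPUU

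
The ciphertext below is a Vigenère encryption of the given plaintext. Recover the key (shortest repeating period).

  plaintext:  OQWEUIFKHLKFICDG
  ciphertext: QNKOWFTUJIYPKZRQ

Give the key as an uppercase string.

CXOK

  i= 0: Q-O =  2 → C
  i= 1: N-Q = 23 → X
  i= 2: K-W = 14 → O
  i= 3: O-E = 10 → K
  i= 4: W-U =  2 → C
  i= 5: F-I = 23 → X
  i= 6: T-F = 14 → O
  i= 7: U-K = 10 → K
  i= 8: J-H =  2 → C
  i= 9: I-L = 23 → X
  i=10: Y-K = 14 → O
  i=11: P-F = 10 → K
  i=12: K-I =  2 → C
  i=13: Z-C = 23 → X
  i=14: R-D = 14 → O
  i=15: Q-G = 10 → K
  shifts repeat with period 4: CXOK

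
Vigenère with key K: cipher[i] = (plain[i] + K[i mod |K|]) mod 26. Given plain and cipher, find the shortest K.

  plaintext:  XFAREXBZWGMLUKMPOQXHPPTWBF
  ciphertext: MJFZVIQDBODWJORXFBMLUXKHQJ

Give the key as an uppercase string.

  i= 0: M-X = 15 → P
  i= 1: J-F =  4 → E
  i= 2: F-A =  5 → F
  i= 3: Z-R =  8 → I
  i= 4: V-E = 17 → R
  i= 5: I-X = 11 → L
  i= 6: Q-B = 15 → P
  i= 7: D-Z =  4 → E
  i= 8: B-W =  5 → F
  i= 9: O-G =  8 → I
  i=10: D-M = 17 → R
  i=11: W-L = 11 → L
  i=12: J-U = 15 → P
  i=13: O-K =  4 → E
  i=14: R-M =  5 → F
  i=15: X-P =  8 → I
  i=16: F-O = 17 → R
  i=17: B-Q = 11 → L
  i=18: M-X = 15 → P
  i=19: L-H =  4 → E
  i=20: U-P =  5 → F
  i=21: X-P =  8 → I
  i=22: K-T = 17 → R
  i=23: H-W = 11 → L
  i=24: Q-B = 15 → P
  i=25: J-F =  4 → E
  shifts repeat with period 6: PEFIRL

PEFIRL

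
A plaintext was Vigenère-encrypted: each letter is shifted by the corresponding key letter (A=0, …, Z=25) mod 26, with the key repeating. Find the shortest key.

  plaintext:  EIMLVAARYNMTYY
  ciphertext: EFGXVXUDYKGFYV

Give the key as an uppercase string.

AXUM

  i= 0: E-E =  0 → A
  i= 1: F-I = 23 → X
  i= 2: G-M = 20 → U
  i= 3: X-L = 12 → M
  i= 4: V-V =  0 → A
  i= 5: X-A = 23 → X
  i= 6: U-A = 20 → U
  i= 7: D-R = 12 → M
  i= 8: Y-Y =  0 → A
  i= 9: K-N = 23 → X
  i=10: G-M = 20 → U
  i=11: F-T = 12 → M
  i=12: Y-Y =  0 → A
  i=13: V-Y = 23 → X
  shifts repeat with period 4: AXUM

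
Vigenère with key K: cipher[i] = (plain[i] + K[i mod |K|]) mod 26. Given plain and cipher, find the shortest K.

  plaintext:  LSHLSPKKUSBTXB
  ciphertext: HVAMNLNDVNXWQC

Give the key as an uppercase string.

WDTBV

  i= 0: H-L = 22 → W
  i= 1: V-S =  3 → D
  i= 2: A-H = 19 → T
  i= 3: M-L =  1 → B
  i= 4: N-S = 21 → V
  i= 5: L-P = 22 → W
  i= 6: N-K =  3 → D
  i= 7: D-K = 19 → T
  i= 8: V-U =  1 → B
  i= 9: N-S = 21 → V
  i=10: X-B = 22 → W
  i=11: W-T =  3 → D
  i=12: Q-X = 19 → T
  i=13: C-B =  1 → B
  shifts repeat with period 5: WDTBV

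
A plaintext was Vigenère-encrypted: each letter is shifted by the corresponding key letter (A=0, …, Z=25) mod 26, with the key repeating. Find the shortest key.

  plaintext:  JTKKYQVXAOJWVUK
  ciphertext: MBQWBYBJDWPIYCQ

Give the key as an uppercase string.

  i= 0: M-J =  3 → D
  i= 1: B-T =  8 → I
  i= 2: Q-K =  6 → G
  i= 3: W-K = 12 → M
  i= 4: B-Y =  3 → D
  i= 5: Y-Q =  8 → I
  i= 6: B-V =  6 → G
  i= 7: J-X = 12 → M
  i= 8: D-A =  3 → D
  i= 9: W-O =  8 → I
  i=10: P-J =  6 → G
  i=11: I-W = 12 → M
  i=12: Y-V =  3 → D
  i=13: C-U =  8 → I
  i=14: Q-K =  6 → G
  shifts repeat with period 4: DIGM

DIGM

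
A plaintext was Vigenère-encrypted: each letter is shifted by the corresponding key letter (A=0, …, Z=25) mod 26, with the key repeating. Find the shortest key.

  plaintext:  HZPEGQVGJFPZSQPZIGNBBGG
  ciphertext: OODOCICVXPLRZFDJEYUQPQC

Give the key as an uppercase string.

HPOKWS

  i= 0: O-H =  7 → H
  i= 1: O-Z = 15 → P
  i= 2: D-P = 14 → O
  i= 3: O-E = 10 → K
  i= 4: C-G = 22 → W
  i= 5: I-Q = 18 → S
  i= 6: C-V =  7 → H
  i= 7: V-G = 15 → P
  i= 8: X-J = 14 → O
  i= 9: P-F = 10 → K
  i=10: L-P = 22 → W
  i=11: R-Z = 18 → S
  i=12: Z-S =  7 → H
  i=13: F-Q = 15 → P
  i=14: D-P = 14 → O
  i=15: J-Z = 10 → K
  i=16: E-I = 22 → W
  i=17: Y-G = 18 → S
  i=18: U-N =  7 → H
  i=19: Q-B = 15 → P
  i=20: P-B = 14 → O
  i=21: Q-G = 10 → K
  i=22: C-G = 22 → W
  shifts repeat with period 6: HPOKWS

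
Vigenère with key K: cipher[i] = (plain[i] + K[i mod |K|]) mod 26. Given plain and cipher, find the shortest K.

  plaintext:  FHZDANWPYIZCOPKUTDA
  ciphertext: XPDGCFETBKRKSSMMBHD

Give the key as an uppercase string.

  i= 0: X-F = 18 → S
  i= 1: P-H =  8 → I
  i= 2: D-Z =  4 → E
  i= 3: G-D =  3 → D
  i= 4: C-A =  2 → C
  i= 5: F-N = 18 → S
  i= 6: E-W =  8 → I
  i= 7: T-P =  4 → E
  i= 8: B-Y =  3 → D
  i= 9: K-I =  2 → C
  i=10: R-Z = 18 → S
  i=11: K-C =  8 → I
  i=12: S-O =  4 → E
  i=13: S-P =  3 → D
  i=14: M-K =  2 → C
  i=15: M-U = 18 → S
  i=16: B-T =  8 → I
  i=17: H-D =  4 → E
  i=18: D-A =  3 → D
  shifts repeat with period 5: SIEDC

SIEDC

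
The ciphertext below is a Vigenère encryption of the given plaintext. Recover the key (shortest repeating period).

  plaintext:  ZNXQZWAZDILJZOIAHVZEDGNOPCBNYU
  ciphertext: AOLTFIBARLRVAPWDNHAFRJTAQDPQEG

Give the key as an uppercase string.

BBODGM

  i= 0: A-Z =  1 → B
  i= 1: O-N =  1 → B
  i= 2: L-X = 14 → O
  i= 3: T-Q =  3 → D
  i= 4: F-Z =  6 → G
  i= 5: I-W = 12 → M
  i= 6: B-A =  1 → B
  i= 7: A-Z =  1 → B
  i= 8: R-D = 14 → O
  i= 9: L-I =  3 → D
  i=10: R-L =  6 → G
  i=11: V-J = 12 → M
  i=12: A-Z =  1 → B
  i=13: P-O =  1 → B
  i=14: W-I = 14 → O
  i=15: D-A =  3 → D
  i=16: N-H =  6 → G
  i=17: H-V = 12 → M
  i=18: A-Z =  1 → B
  i=19: F-E =  1 → B
  i=20: R-D = 14 → O
  i=21: J-G =  3 → D
  i=22: T-N =  6 → G
  i=23: A-O = 12 → M
  i=24: Q-P =  1 → B
  i=25: D-C =  1 → B
  i=26: P-B = 14 → O
  i=27: Q-N =  3 → D
  i=28: E-Y =  6 → G
  i=29: G-U = 12 → M
  shifts repeat with period 6: BBODGM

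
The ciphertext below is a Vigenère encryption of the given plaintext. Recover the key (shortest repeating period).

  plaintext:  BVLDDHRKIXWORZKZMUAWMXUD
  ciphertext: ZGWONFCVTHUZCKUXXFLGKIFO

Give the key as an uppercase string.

YLLLK

  i= 0: Z-B = 24 → Y
  i= 1: G-V = 11 → L
  i= 2: W-L = 11 → L
  i= 3: O-D = 11 → L
  i= 4: N-D = 10 → K
  i= 5: F-H = 24 → Y
  i= 6: C-R = 11 → L
  i= 7: V-K = 11 → L
  i= 8: T-I = 11 → L
  i= 9: H-X = 10 → K
  i=10: U-W = 24 → Y
  i=11: Z-O = 11 → L
  i=12: C-R = 11 → L
  i=13: K-Z = 11 → L
  i=14: U-K = 10 → K
  i=15: X-Z = 24 → Y
  i=16: X-M = 11 → L
  i=17: F-U = 11 → L
  i=18: L-A = 11 → L
  i=19: G-W = 10 → K
  i=20: K-M = 24 → Y
  i=21: I-X = 11 → L
  i=22: F-U = 11 → L
  i=23: O-D = 11 → L
  shifts repeat with period 5: YLLLK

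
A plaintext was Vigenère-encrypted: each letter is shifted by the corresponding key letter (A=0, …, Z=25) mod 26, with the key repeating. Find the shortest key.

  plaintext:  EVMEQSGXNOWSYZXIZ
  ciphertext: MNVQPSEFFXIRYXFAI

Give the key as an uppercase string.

ISJMZAY

  i= 0: M-E =  8 → I
  i= 1: N-V = 18 → S
  i= 2: V-M =  9 → J
  i= 3: Q-E = 12 → M
  i= 4: P-Q = 25 → Z
  i= 5: S-S =  0 → A
  i= 6: E-G = 24 → Y
  i= 7: F-X =  8 → I
  i= 8: F-N = 18 → S
  i= 9: X-O =  9 → J
  i=10: I-W = 12 → M
  i=11: R-S = 25 → Z
  i=12: Y-Y =  0 → A
  i=13: X-Z = 24 → Y
  i=14: F-X =  8 → I
  i=15: A-I = 18 → S
  i=16: I-Z =  9 → J
  shifts repeat with period 7: ISJMZAY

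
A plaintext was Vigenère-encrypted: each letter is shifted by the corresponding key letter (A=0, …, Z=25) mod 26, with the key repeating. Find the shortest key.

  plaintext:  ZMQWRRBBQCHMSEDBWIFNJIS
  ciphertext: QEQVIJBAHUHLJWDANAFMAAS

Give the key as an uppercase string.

RSAZ

  i= 0: Q-Z = 17 → R
  i= 1: E-M = 18 → S
  i= 2: Q-Q =  0 → A
  i= 3: V-W = 25 → Z
  i= 4: I-R = 17 → R
  i= 5: J-R = 18 → S
  i= 6: B-B =  0 → A
  i= 7: A-B = 25 → Z
  i= 8: H-Q = 17 → R
  i= 9: U-C = 18 → S
  i=10: H-H =  0 → A
  i=11: L-M = 25 → Z
  i=12: J-S = 17 → R
  i=13: W-E = 18 → S
  i=14: D-D =  0 → A
  i=15: A-B = 25 → Z
  i=16: N-W = 17 → R
  i=17: A-I = 18 → S
  i=18: F-F =  0 → A
  i=19: M-N = 25 → Z
  i=20: A-J = 17 → R
  i=21: A-I = 18 → S
  i=22: S-S =  0 → A
  shifts repeat with period 4: RSAZ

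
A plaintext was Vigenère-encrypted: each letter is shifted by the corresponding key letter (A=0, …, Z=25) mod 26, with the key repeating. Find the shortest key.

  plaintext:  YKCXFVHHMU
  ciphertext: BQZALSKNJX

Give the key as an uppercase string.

  i= 0: B-Y =  3 → D
  i= 1: Q-K =  6 → G
  i= 2: Z-C = 23 → X
  i= 3: A-X =  3 → D
  i= 4: L-F =  6 → G
  i= 5: S-V = 23 → X
  i= 6: K-H =  3 → D
  i= 7: N-H =  6 → G
  i= 8: J-M = 23 → X
  i= 9: X-U =  3 → D
  shifts repeat with period 3: DGX

DGX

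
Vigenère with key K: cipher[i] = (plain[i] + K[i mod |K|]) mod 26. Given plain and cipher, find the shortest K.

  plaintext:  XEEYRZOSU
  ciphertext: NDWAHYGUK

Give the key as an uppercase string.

QZSC

  i= 0: N-X = 16 → Q
  i= 1: D-E = 25 → Z
  i= 2: W-E = 18 → S
  i= 3: A-Y =  2 → C
  i= 4: H-R = 16 → Q
  i= 5: Y-Z = 25 → Z
  i= 6: G-O = 18 → S
  i= 7: U-S =  2 → C
  i= 8: K-U = 16 → Q
  shifts repeat with period 4: QZSC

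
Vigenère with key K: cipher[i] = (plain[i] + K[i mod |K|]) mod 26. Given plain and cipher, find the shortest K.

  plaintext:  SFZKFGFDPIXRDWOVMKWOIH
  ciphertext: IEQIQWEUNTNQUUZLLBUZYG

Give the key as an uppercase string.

  i= 0: I-S = 16 → Q
  i= 1: E-F = 25 → Z
  i= 2: Q-Z = 17 → R
  i= 3: I-K = 24 → Y
  i= 4: Q-F = 11 → L
  i= 5: W-G = 16 → Q
  i= 6: E-F = 25 → Z
  i= 7: U-D = 17 → R
  i= 8: N-P = 24 → Y
  i= 9: T-I = 11 → L
  i=10: N-X = 16 → Q
  i=11: Q-R = 25 → Z
  i=12: U-D = 17 → R
  i=13: U-W = 24 → Y
  i=14: Z-O = 11 → L
  i=15: L-V = 16 → Q
  i=16: L-M = 25 → Z
  i=17: B-K = 17 → R
  i=18: U-W = 24 → Y
  i=19: Z-O = 11 → L
  i=20: Y-I = 16 → Q
  i=21: G-H = 25 → Z
  shifts repeat with period 5: QZRYL

QZRYL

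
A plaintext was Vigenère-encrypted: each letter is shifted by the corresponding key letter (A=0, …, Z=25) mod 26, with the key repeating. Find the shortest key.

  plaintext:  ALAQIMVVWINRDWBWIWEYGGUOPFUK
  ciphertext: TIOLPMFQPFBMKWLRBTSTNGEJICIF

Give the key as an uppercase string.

  i= 0: T-A = 19 → T
  i= 1: I-L = 23 → X
  i= 2: O-A = 14 → O
  i= 3: L-Q = 21 → V
  i= 4: P-I =  7 → H
  i= 5: M-M =  0 → A
  i= 6: F-V = 10 → K
  i= 7: Q-V = 21 → V
  i= 8: P-W = 19 → T
  i= 9: F-I = 23 → X
  i=10: B-N = 14 → O
  i=11: M-R = 21 → V
  i=12: K-D =  7 → H
  i=13: W-W =  0 → A
  i=14: L-B = 10 → K
  i=15: R-W = 21 → V
  i=16: B-I = 19 → T
  i=17: T-W = 23 → X
  i=18: S-E = 14 → O
  i=19: T-Y = 21 → V
  i=20: N-G =  7 → H
  i=21: G-G =  0 → A
  i=22: E-U = 10 → K
  i=23: J-O = 21 → V
  i=24: I-P = 19 → T
  i=25: C-F = 23 → X
  i=26: I-U = 14 → O
  i=27: F-K = 21 → V
  shifts repeat with period 8: TXOVHAKV

TXOVHAKV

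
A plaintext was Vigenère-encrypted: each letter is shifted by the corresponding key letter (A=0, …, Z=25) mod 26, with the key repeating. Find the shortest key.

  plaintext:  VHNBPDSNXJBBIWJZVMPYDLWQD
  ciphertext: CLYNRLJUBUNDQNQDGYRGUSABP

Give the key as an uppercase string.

HELMCIR

  i= 0: C-V =  7 → H
  i= 1: L-H =  4 → E
  i= 2: Y-N = 11 → L
  i= 3: N-B = 12 → M
  i= 4: R-P =  2 → C
  i= 5: L-D =  8 → I
  i= 6: J-S = 17 → R
  i= 7: U-N =  7 → H
  i= 8: B-X =  4 → E
  i= 9: U-J = 11 → L
  i=10: N-B = 12 → M
  i=11: D-B =  2 → C
  i=12: Q-I =  8 → I
  i=13: N-W = 17 → R
  i=14: Q-J =  7 → H
  i=15: D-Z =  4 → E
  i=16: G-V = 11 → L
  i=17: Y-M = 12 → M
  i=18: R-P =  2 → C
  i=19: G-Y =  8 → I
  i=20: U-D = 17 → R
  i=21: S-L =  7 → H
  i=22: A-W =  4 → E
  i=23: B-Q = 11 → L
  i=24: P-D = 12 → M
  shifts repeat with period 7: HELMCIR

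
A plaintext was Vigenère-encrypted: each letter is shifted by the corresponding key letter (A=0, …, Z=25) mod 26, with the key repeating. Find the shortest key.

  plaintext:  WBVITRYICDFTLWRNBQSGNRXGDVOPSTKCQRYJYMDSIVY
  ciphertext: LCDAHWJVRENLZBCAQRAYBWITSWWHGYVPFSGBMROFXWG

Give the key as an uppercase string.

PBISOFLN

  i= 0: L-W = 15 → P
  i= 1: C-B =  1 → B
  i= 2: D-V =  8 → I
  i= 3: A-I = 18 → S
  i= 4: H-T = 14 → O
  i= 5: W-R =  5 → F
  i= 6: J-Y = 11 → L
  i= 7: V-I = 13 → N
  i= 8: R-C = 15 → P
  i= 9: E-D =  1 → B
  i=10: N-F =  8 → I
  i=11: L-T = 18 → S
  i=12: Z-L = 14 → O
  i=13: B-W =  5 → F
  i=14: C-R = 11 → L
  i=15: A-N = 13 → N
  i=16: Q-B = 15 → P
  i=17: R-Q =  1 → B
  i=18: A-S =  8 → I
  i=19: Y-G = 18 → S
  i=20: B-N = 14 → O
  i=21: W-R =  5 → F
  i=22: I-X = 11 → L
  i=23: T-G = 13 → N
  i=24: S-D = 15 → P
  i=25: W-V =  1 → B
  i=26: W-O =  8 → I
  i=27: H-P = 18 → S
  i=28: G-S = 14 → O
  i=29: Y-T =  5 → F
  i=30: V-K = 11 → L
  i=31: P-C = 13 → N
  i=32: F-Q = 15 → P
  i=33: S-R =  1 → B
  i=34: G-Y =  8 → I
  i=35: B-J = 18 → S
  i=36: M-Y = 14 → O
  i=37: R-M =  5 → F
  i=38: O-D = 11 → L
  i=39: F-S = 13 → N
  i=40: X-I = 15 → P
  i=41: W-V =  1 → B
  i=42: G-Y =  8 → I
  shifts repeat with period 8: PBISOFLN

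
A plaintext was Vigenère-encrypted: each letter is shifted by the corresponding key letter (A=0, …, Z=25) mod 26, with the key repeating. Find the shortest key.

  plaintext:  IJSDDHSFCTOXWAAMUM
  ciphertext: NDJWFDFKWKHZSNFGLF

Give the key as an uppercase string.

  i= 0: N-I =  5 → F
  i= 1: D-J = 20 → U
  i= 2: J-S = 17 → R
  i= 3: W-D = 19 → T
  i= 4: F-D =  2 → C
  i= 5: D-H = 22 → W
  i= 6: F-S = 13 → N
  i= 7: K-F =  5 → F
  i= 8: W-C = 20 → U
  i= 9: K-T = 17 → R
  i=10: H-O = 19 → T
  i=11: Z-X =  2 → C
  i=12: S-W = 22 → W
  i=13: N-A = 13 → N
  i=14: F-A =  5 → F
  i=15: G-M = 20 → U
  i=16: L-U = 17 → R
  i=17: F-M = 19 → T
  shifts repeat with period 7: FURTCWN

FURTCWN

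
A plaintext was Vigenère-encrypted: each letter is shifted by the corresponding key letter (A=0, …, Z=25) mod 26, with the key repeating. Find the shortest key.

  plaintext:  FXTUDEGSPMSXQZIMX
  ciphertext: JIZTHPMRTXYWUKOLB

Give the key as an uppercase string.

  i= 0: J-F =  4 → E
  i= 1: I-X = 11 → L
  i= 2: Z-T =  6 → G
  i= 3: T-U = 25 → Z
  i= 4: H-D =  4 → E
  i= 5: P-E = 11 → L
  i= 6: M-G =  6 → G
  i= 7: R-S = 25 → Z
  i= 8: T-P =  4 → E
  i= 9: X-M = 11 → L
  i=10: Y-S =  6 → G
  i=11: W-X = 25 → Z
  i=12: U-Q =  4 → E
  i=13: K-Z = 11 → L
  i=14: O-I =  6 → G
  i=15: L-M = 25 → Z
  i=16: B-X =  4 → E
  shifts repeat with period 4: ELGZ

ELGZ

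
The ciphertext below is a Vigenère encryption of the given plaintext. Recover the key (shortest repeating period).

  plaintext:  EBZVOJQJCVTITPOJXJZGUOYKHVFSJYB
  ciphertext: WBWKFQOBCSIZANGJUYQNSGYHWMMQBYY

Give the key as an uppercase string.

  i= 0: W-E = 18 → S
  i= 1: B-B =  0 → A
  i= 2: W-Z = 23 → X
  i= 3: K-V = 15 → P
  i= 4: F-O = 17 → R
  i= 5: Q-J =  7 → H
  i= 6: O-Q = 24 → Y
  i= 7: B-J = 18 → S
  i= 8: C-C =  0 → A
  i= 9: S-V = 23 → X
  i=10: I-T = 15 → P
  i=11: Z-I = 17 → R
  i=12: A-T =  7 → H
  i=13: N-P = 24 → Y
  i=14: G-O = 18 → S
  i=15: J-J =  0 → A
  i=16: U-X = 23 → X
  i=17: Y-J = 15 → P
  i=18: Q-Z = 17 → R
  i=19: N-G =  7 → H
  i=20: S-U = 24 → Y
  i=21: G-O = 18 → S
  i=22: Y-Y =  0 → A
  i=23: H-K = 23 → X
  i=24: W-H = 15 → P
  i=25: M-V = 17 → R
  i=26: M-F =  7 → H
  i=27: Q-S = 24 → Y
  i=28: B-J = 18 → S
  i=29: Y-Y =  0 → A
  i=30: Y-B = 23 → X
  shifts repeat with period 7: SAXPRHY

SAXPRHY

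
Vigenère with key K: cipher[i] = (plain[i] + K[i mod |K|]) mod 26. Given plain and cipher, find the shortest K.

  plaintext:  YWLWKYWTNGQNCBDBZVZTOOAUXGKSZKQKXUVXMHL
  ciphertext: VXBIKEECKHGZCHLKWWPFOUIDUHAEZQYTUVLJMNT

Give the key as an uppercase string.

  i= 0: V-Y = 23 → X
  i= 1: X-W =  1 → B
  i= 2: B-L = 16 → Q
  i= 3: I-W = 12 → M
  i= 4: K-K =  0 → A
  i= 5: E-Y =  6 → G
  i= 6: E-W =  8 → I
  i= 7: C-T =  9 → J
  i= 8: K-N = 23 → X
  i= 9: H-G =  1 → B
  i=10: G-Q = 16 → Q
  i=11: Z-N = 12 → M
  i=12: C-C =  0 → A
  i=13: H-B =  6 → G
  i=14: L-D =  8 → I
  i=15: K-B =  9 → J
  i=16: W-Z = 23 → X
  i=17: W-V =  1 → B
  i=18: P-Z = 16 → Q
  i=19: F-T = 12 → M
  i=20: O-O =  0 → A
  i=21: U-O =  6 → G
  i=22: I-A =  8 → I
  i=23: D-U =  9 → J
  i=24: U-X = 23 → X
  i=25: H-G =  1 → B
  i=26: A-K = 16 → Q
  i=27: E-S = 12 → M
  i=28: Z-Z =  0 → A
  i=29: Q-K =  6 → G
  i=30: Y-Q =  8 → I
  i=31: T-K =  9 → J
  i=32: U-X = 23 → X
  i=33: V-U =  1 → B
  i=34: L-V = 16 → Q
  i=35: J-X = 12 → M
  i=36: M-M =  0 → A
  i=37: N-H =  6 → G
  i=38: T-L =  8 → I
  shifts repeat with period 8: XBQMAGIJ

XBQMAGIJ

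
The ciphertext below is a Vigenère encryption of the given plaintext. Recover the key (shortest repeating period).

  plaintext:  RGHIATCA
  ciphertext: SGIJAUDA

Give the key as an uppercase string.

  i= 0: S-R =  1 → B
  i= 1: G-G =  0 → A
  i= 2: I-H =  1 → B
  i= 3: J-I =  1 → B
  i= 4: A-A =  0 → A
  i= 5: U-T =  1 → B
  i= 6: D-C =  1 → B
  i= 7: A-A =  0 → A
  shifts repeat with period 3: BAB

BAB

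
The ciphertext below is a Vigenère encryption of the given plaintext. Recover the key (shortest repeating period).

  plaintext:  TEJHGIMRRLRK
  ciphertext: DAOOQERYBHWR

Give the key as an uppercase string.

KWFH

  i= 0: D-T = 10 → K
  i= 1: A-E = 22 → W
  i= 2: O-J =  5 → F
  i= 3: O-H =  7 → H
  i= 4: Q-G = 10 → K
  i= 5: E-I = 22 → W
  i= 6: R-M =  5 → F
  i= 7: Y-R =  7 → H
  i= 8: B-R = 10 → K
  i= 9: H-L = 22 → W
  i=10: W-R =  5 → F
  i=11: R-K =  7 → H
  shifts repeat with period 4: KWFH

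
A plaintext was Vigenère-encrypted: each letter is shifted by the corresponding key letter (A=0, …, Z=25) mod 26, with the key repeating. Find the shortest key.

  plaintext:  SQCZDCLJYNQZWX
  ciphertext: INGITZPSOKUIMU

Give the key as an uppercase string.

  i= 0: I-S = 16 → Q
  i= 1: N-Q = 23 → X
  i= 2: G-C =  4 → E
  i= 3: I-Z =  9 → J
  i= 4: T-D = 16 → Q
  i= 5: Z-C = 23 → X
  i= 6: P-L =  4 → E
  i= 7: S-J =  9 → J
  i= 8: O-Y = 16 → Q
  i= 9: K-N = 23 → X
  i=10: U-Q =  4 → E
  i=11: I-Z =  9 → J
  i=12: M-W = 16 → Q
  i=13: U-X = 23 → X
  shifts repeat with period 4: QXEJ

QXEJ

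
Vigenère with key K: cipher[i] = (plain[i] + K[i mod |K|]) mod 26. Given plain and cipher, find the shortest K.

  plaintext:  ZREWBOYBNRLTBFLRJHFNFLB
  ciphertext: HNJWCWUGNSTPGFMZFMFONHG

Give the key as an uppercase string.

  i= 0: H-Z =  8 → I
  i= 1: N-R = 22 → W
  i= 2: J-E =  5 → F
  i= 3: W-W =  0 → A
  i= 4: C-B =  1 → B
  i= 5: W-O =  8 → I
  i= 6: U-Y = 22 → W
  i= 7: G-B =  5 → F
  i= 8: N-N =  0 → A
  i= 9: S-R =  1 → B
  i=10: T-L =  8 → I
  i=11: P-T = 22 → W
  i=12: G-B =  5 → F
  i=13: F-F =  0 → A
  i=14: M-L =  1 → B
  i=15: Z-R =  8 → I
  i=16: F-J = 22 → W
  i=17: M-H =  5 → F
  i=18: F-F =  0 → A
  i=19: O-N =  1 → B
  i=20: N-F =  8 → I
  i=21: H-L = 22 → W
  i=22: G-B =  5 → F
  shifts repeat with period 5: IWFAB

IWFAB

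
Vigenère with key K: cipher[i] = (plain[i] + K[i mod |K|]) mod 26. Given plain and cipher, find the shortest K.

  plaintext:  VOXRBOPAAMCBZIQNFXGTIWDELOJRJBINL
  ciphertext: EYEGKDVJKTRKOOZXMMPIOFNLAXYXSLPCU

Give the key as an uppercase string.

JKHPJPG

  i= 0: E-V =  9 → J
  i= 1: Y-O = 10 → K
  i= 2: E-X =  7 → H
  i= 3: G-R = 15 → P
  i= 4: K-B =  9 → J
  i= 5: D-O = 15 → P
  i= 6: V-P =  6 → G
  i= 7: J-A =  9 → J
  i= 8: K-A = 10 → K
  i= 9: T-M =  7 → H
  i=10: R-C = 15 → P
  i=11: K-B =  9 → J
  i=12: O-Z = 15 → P
  i=13: O-I =  6 → G
  i=14: Z-Q =  9 → J
  i=15: X-N = 10 → K
  i=16: M-F =  7 → H
  i=17: M-X = 15 → P
  i=18: P-G =  9 → J
  i=19: I-T = 15 → P
  i=20: O-I =  6 → G
  i=21: F-W =  9 → J
  i=22: N-D = 10 → K
  i=23: L-E =  7 → H
  i=24: A-L = 15 → P
  i=25: X-O =  9 → J
  i=26: Y-J = 15 → P
  i=27: X-R =  6 → G
  i=28: S-J =  9 → J
  i=29: L-B = 10 → K
  i=30: P-I =  7 → H
  i=31: C-N = 15 → P
  i=32: U-L =  9 → J
  shifts repeat with period 7: JKHPJPG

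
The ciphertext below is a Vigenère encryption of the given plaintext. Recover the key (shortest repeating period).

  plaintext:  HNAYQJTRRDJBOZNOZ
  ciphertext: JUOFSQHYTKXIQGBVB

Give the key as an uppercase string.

CHOH

  i= 0: J-H =  2 → C
  i= 1: U-N =  7 → H
  i= 2: O-A = 14 → O
  i= 3: F-Y =  7 → H
  i= 4: S-Q =  2 → C
  i= 5: Q-J =  7 → H
  i= 6: H-T = 14 → O
  i= 7: Y-R =  7 → H
  i= 8: T-R =  2 → C
  i= 9: K-D =  7 → H
  i=10: X-J = 14 → O
  i=11: I-B =  7 → H
  i=12: Q-O =  2 → C
  i=13: G-Z =  7 → H
  i=14: B-N = 14 → O
  i=15: V-O =  7 → H
  i=16: B-Z =  2 → C
  shifts repeat with period 4: CHOH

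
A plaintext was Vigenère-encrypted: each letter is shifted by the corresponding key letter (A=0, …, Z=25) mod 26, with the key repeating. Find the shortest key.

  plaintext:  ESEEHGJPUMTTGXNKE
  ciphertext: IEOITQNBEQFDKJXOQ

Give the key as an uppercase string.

  i= 0: I-E =  4 → E
  i= 1: E-S = 12 → M
  i= 2: O-E = 10 → K
  i= 3: I-E =  4 → E
  i= 4: T-H = 12 → M
  i= 5: Q-G = 10 → K
  i= 6: N-J =  4 → E
  i= 7: B-P = 12 → M
  i= 8: E-U = 10 → K
  i= 9: Q-M =  4 → E
  i=10: F-T = 12 → M
  i=11: D-T = 10 → K
  i=12: K-G =  4 → E
  i=13: J-X = 12 → M
  i=14: X-N = 10 → K
  i=15: O-K =  4 → E
  i=16: Q-E = 12 → M
  shifts repeat with period 3: EMK

EMK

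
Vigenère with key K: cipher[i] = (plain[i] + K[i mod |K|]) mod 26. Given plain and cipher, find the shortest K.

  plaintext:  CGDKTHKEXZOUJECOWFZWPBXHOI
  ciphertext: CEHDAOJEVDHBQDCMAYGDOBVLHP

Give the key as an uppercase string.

AYETHHZ

  i= 0: C-C =  0 → A
  i= 1: E-G = 24 → Y
  i= 2: H-D =  4 → E
  i= 3: D-K = 19 → T
  i= 4: A-T =  7 → H
  i= 5: O-H =  7 → H
  i= 6: J-K = 25 → Z
  i= 7: E-E =  0 → A
  i= 8: V-X = 24 → Y
  i= 9: D-Z =  4 → E
  i=10: H-O = 19 → T
  i=11: B-U =  7 → H
  i=12: Q-J =  7 → H
  i=13: D-E = 25 → Z
  i=14: C-C =  0 → A
  i=15: M-O = 24 → Y
  i=16: A-W =  4 → E
  i=17: Y-F = 19 → T
  i=18: G-Z =  7 → H
  i=19: D-W =  7 → H
  i=20: O-P = 25 → Z
  i=21: B-B =  0 → A
  i=22: V-X = 24 → Y
  i=23: L-H =  4 → E
  i=24: H-O = 19 → T
  i=25: P-I =  7 → H
  shifts repeat with period 7: AYETHHZ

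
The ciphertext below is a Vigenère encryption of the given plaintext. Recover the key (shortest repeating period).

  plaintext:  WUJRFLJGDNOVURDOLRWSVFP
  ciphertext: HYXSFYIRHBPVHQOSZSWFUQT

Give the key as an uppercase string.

LEOBANZ

  i= 0: H-W = 11 → L
  i= 1: Y-U =  4 → E
  i= 2: X-J = 14 → O
  i= 3: S-R =  1 → B
  i= 4: F-F =  0 → A
  i= 5: Y-L = 13 → N
  i= 6: I-J = 25 → Z
  i= 7: R-G = 11 → L
  i= 8: H-D =  4 → E
  i= 9: B-N = 14 → O
  i=10: P-O =  1 → B
  i=11: V-V =  0 → A
  i=12: H-U = 13 → N
  i=13: Q-R = 25 → Z
  i=14: O-D = 11 → L
  i=15: S-O =  4 → E
  i=16: Z-L = 14 → O
  i=17: S-R =  1 → B
  i=18: W-W =  0 → A
  i=19: F-S = 13 → N
  i=20: U-V = 25 → Z
  i=21: Q-F = 11 → L
  i=22: T-P =  4 → E
  shifts repeat with period 7: LEOBANZ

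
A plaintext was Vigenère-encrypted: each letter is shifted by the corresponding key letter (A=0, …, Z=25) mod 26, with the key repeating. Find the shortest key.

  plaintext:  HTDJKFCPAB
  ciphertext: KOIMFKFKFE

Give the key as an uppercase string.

  i= 0: K-H =  3 → D
  i= 1: O-T = 21 → V
  i= 2: I-D =  5 → F
  i= 3: M-J =  3 → D
  i= 4: F-K = 21 → V
  i= 5: K-F =  5 → F
  i= 6: F-C =  3 → D
  i= 7: K-P = 21 → V
  i= 8: F-A =  5 → F
  i= 9: E-B =  3 → D
  shifts repeat with period 3: DVF

DVF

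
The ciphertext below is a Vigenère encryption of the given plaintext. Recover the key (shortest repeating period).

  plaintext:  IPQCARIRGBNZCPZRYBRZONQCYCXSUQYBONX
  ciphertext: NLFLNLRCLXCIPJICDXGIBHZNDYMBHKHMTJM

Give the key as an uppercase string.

  i= 0: N-I =  5 → F
  i= 1: L-P = 22 → W
  i= 2: F-Q = 15 → P
  i= 3: L-C =  9 → J
  i= 4: N-A = 13 → N
  i= 5: L-R = 20 → U
  i= 6: R-I =  9 → J
  i= 7: C-R = 11 → L
  i= 8: L-G =  5 → F
  i= 9: X-B = 22 → W
  i=10: C-N = 15 → P
  i=11: I-Z =  9 → J
  i=12: P-C = 13 → N
  i=13: J-P = 20 → U
  i=14: I-Z =  9 → J
  i=15: C-R = 11 → L
  i=16: D-Y =  5 → F
  i=17: X-B = 22 → W
  i=18: G-R = 15 → P
  i=19: I-Z =  9 → J
  i=20: B-O = 13 → N
  i=21: H-N = 20 → U
  i=22: Z-Q =  9 → J
  i=23: N-C = 11 → L
  i=24: D-Y =  5 → F
  i=25: Y-C = 22 → W
  i=26: M-X = 15 → P
  i=27: B-S =  9 → J
  i=28: H-U = 13 → N
  i=29: K-Q = 20 → U
  i=30: H-Y =  9 → J
  i=31: M-B = 11 → L
  i=32: T-O =  5 → F
  i=33: J-N = 22 → W
  i=34: M-X = 15 → P
  shifts repeat with period 8: FWPJNUJL

FWPJNUJL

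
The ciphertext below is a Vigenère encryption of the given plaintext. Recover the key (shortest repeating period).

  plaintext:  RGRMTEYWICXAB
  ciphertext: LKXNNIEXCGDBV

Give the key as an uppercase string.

  i= 0: L-R = 20 → U
  i= 1: K-G =  4 → E
  i= 2: X-R =  6 → G
  i= 3: N-M =  1 → B
  i= 4: N-T = 20 → U
  i= 5: I-E =  4 → E
  i= 6: E-Y =  6 → G
  i= 7: X-W =  1 → B
  i= 8: C-I = 20 → U
  i= 9: G-C =  4 → E
  i=10: D-X =  6 → G
  i=11: B-A =  1 → B
  i=12: V-B = 20 → U
  shifts repeat with period 4: UEGB

UEGB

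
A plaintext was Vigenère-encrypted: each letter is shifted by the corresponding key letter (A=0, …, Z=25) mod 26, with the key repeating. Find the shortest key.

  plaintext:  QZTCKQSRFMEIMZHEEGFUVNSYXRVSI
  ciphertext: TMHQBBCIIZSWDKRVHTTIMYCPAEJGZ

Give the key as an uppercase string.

DNOORLKR

  i= 0: T-Q =  3 → D
  i= 1: M-Z = 13 → N
  i= 2: H-T = 14 → O
  i= 3: Q-C = 14 → O
  i= 4: B-K = 17 → R
  i= 5: B-Q = 11 → L
  i= 6: C-S = 10 → K
  i= 7: I-R = 17 → R
  i= 8: I-F =  3 → D
  i= 9: Z-M = 13 → N
  i=10: S-E = 14 → O
  i=11: W-I = 14 → O
  i=12: D-M = 17 → R
  i=13: K-Z = 11 → L
  i=14: R-H = 10 → K
  i=15: V-E = 17 → R
  i=16: H-E =  3 → D
  i=17: T-G = 13 → N
  i=18: T-F = 14 → O
  i=19: I-U = 14 → O
  i=20: M-V = 17 → R
  i=21: Y-N = 11 → L
  i=22: C-S = 10 → K
  i=23: P-Y = 17 → R
  i=24: A-X =  3 → D
  i=25: E-R = 13 → N
  i=26: J-V = 14 → O
  i=27: G-S = 14 → O
  i=28: Z-I = 17 → R
  shifts repeat with period 8: DNOORLKR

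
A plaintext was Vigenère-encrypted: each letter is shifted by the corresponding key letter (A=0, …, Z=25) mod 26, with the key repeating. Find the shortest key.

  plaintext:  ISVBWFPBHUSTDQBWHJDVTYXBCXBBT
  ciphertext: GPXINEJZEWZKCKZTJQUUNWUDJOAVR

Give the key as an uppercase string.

YXCHRZU

  i= 0: G-I = 24 → Y
  i= 1: P-S = 23 → X
  i= 2: X-V =  2 → C
  i= 3: I-B =  7 → H
  i= 4: N-W = 17 → R
  i= 5: E-F = 25 → Z
  i= 6: J-P = 20 → U
  i= 7: Z-B = 24 → Y
  i= 8: E-H = 23 → X
  i= 9: W-U =  2 → C
  i=10: Z-S =  7 → H
  i=11: K-T = 17 → R
  i=12: C-D = 25 → Z
  i=13: K-Q = 20 → U
  i=14: Z-B = 24 → Y
  i=15: T-W = 23 → X
  i=16: J-H =  2 → C
  i=17: Q-J =  7 → H
  i=18: U-D = 17 → R
  i=19: U-V = 25 → Z
  i=20: N-T = 20 → U
  i=21: W-Y = 24 → Y
  i=22: U-X = 23 → X
  i=23: D-B =  2 → C
  i=24: J-C =  7 → H
  i=25: O-X = 17 → R
  i=26: A-B = 25 → Z
  i=27: V-B = 20 → U
  i=28: R-T = 24 → Y
  shifts repeat with period 7: YXCHRZU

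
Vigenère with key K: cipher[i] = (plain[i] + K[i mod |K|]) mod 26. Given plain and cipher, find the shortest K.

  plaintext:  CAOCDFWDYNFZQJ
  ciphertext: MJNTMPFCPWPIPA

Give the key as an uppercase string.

KJZRJ

  i= 0: M-C = 10 → K
  i= 1: J-A =  9 → J
  i= 2: N-O = 25 → Z
  i= 3: T-C = 17 → R
  i= 4: M-D =  9 → J
  i= 5: P-F = 10 → K
  i= 6: F-W =  9 → J
  i= 7: C-D = 25 → Z
  i= 8: P-Y = 17 → R
  i= 9: W-N =  9 → J
  i=10: P-F = 10 → K
  i=11: I-Z =  9 → J
  i=12: P-Q = 25 → Z
  i=13: A-J = 17 → R
  shifts repeat with period 5: KJZRJ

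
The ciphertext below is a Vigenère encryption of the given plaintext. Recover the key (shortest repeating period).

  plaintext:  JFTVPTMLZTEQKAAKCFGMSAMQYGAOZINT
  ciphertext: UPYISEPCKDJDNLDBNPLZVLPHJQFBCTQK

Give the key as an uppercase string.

LKFNDLDR

  i= 0: U-J = 11 → L
  i= 1: P-F = 10 → K
  i= 2: Y-T =  5 → F
  i= 3: I-V = 13 → N
  i= 4: S-P =  3 → D
  i= 5: E-T = 11 → L
  i= 6: P-M =  3 → D
  i= 7: C-L = 17 → R
  i= 8: K-Z = 11 → L
  i= 9: D-T = 10 → K
  i=10: J-E =  5 → F
  i=11: D-Q = 13 → N
  i=12: N-K =  3 → D
  i=13: L-A = 11 → L
  i=14: D-A =  3 → D
  i=15: B-K = 17 → R
  i=16: N-C = 11 → L
  i=17: P-F = 10 → K
  i=18: L-G =  5 → F
  i=19: Z-M = 13 → N
  i=20: V-S =  3 → D
  i=21: L-A = 11 → L
  i=22: P-M =  3 → D
  i=23: H-Q = 17 → R
  i=24: J-Y = 11 → L
  i=25: Q-G = 10 → K
  i=26: F-A =  5 → F
  i=27: B-O = 13 → N
  i=28: C-Z =  3 → D
  i=29: T-I = 11 → L
  i=30: Q-N =  3 → D
  i=31: K-T = 17 → R
  shifts repeat with period 8: LKFNDLDR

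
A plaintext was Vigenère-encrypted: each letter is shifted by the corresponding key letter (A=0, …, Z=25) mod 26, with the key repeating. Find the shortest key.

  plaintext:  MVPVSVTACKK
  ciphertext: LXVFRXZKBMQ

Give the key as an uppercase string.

  i= 0: L-M = 25 → Z
  i= 1: X-V =  2 → C
  i= 2: V-P =  6 → G
  i= 3: F-V = 10 → K
  i= 4: R-S = 25 → Z
  i= 5: X-V =  2 → C
  i= 6: Z-T =  6 → G
  i= 7: K-A = 10 → K
  i= 8: B-C = 25 → Z
  i= 9: M-K =  2 → C
  i=10: Q-K =  6 → G
  shifts repeat with period 4: ZCGK

ZCGK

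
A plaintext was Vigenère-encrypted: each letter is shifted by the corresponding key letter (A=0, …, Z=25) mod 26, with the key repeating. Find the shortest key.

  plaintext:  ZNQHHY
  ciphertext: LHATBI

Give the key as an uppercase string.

  i= 0: L-Z = 12 → M
  i= 1: H-N = 20 → U
  i= 2: A-Q = 10 → K
  i= 3: T-H = 12 → M
  i= 4: B-H = 20 → U
  i= 5: I-Y = 10 → K
  shifts repeat with period 3: MUK

MUK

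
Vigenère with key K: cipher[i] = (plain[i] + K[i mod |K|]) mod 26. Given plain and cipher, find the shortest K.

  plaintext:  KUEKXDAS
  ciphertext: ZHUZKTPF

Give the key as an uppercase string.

PNQ

  i= 0: Z-K = 15 → P
  i= 1: H-U = 13 → N
  i= 2: U-E = 16 → Q
  i= 3: Z-K = 15 → P
  i= 4: K-X = 13 → N
  i= 5: T-D = 16 → Q
  i= 6: P-A = 15 → P
  i= 7: F-S = 13 → N
  shifts repeat with period 3: PNQ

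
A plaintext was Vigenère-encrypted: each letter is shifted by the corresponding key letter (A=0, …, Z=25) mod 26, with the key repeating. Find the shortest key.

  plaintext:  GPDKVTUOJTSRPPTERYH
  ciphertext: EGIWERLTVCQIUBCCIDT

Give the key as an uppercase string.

  i= 0: E-G = 24 → Y
  i= 1: G-P = 17 → R
  i= 2: I-D =  5 → F
  i= 3: W-K = 12 → M
  i= 4: E-V =  9 → J
  i= 5: R-T = 24 → Y
  i= 6: L-U = 17 → R
  i= 7: T-O =  5 → F
  i= 8: V-J = 12 → M
  i= 9: C-T =  9 → J
  i=10: Q-S = 24 → Y
  i=11: I-R = 17 → R
  i=12: U-P =  5 → F
  i=13: B-P = 12 → M
  i=14: C-T =  9 → J
  i=15: C-E = 24 → Y
  i=16: I-R = 17 → R
  i=17: D-Y =  5 → F
  i=18: T-H = 12 → M
  shifts repeat with period 5: YRFMJ

YRFMJ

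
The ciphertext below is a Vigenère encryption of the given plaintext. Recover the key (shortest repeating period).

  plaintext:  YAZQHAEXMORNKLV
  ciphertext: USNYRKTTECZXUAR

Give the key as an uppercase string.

WSOIKKP

  i= 0: U-Y = 22 → W
  i= 1: S-A = 18 → S
  i= 2: N-Z = 14 → O
  i= 3: Y-Q =  8 → I
  i= 4: R-H = 10 → K
  i= 5: K-A = 10 → K
  i= 6: T-E = 15 → P
  i= 7: T-X = 22 → W
  i= 8: E-M = 18 → S
  i= 9: C-O = 14 → O
  i=10: Z-R =  8 → I
  i=11: X-N = 10 → K
  i=12: U-K = 10 → K
  i=13: A-L = 15 → P
  i=14: R-V = 22 → W
  shifts repeat with period 7: WSOIKKP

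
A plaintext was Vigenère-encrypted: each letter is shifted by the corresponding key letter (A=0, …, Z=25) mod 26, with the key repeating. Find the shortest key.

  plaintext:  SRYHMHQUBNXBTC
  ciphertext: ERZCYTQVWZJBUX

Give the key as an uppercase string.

MABVM

  i= 0: E-S = 12 → M
  i= 1: R-R =  0 → A
  i= 2: Z-Y =  1 → B
  i= 3: C-H = 21 → V
  i= 4: Y-M = 12 → M
  i= 5: T-H = 12 → M
  i= 6: Q-Q =  0 → A
  i= 7: V-U =  1 → B
  i= 8: W-B = 21 → V
  i= 9: Z-N = 12 → M
  i=10: J-X = 12 → M
  i=11: B-B =  0 → A
  i=12: U-T =  1 → B
  i=13: X-C = 21 → V
  shifts repeat with period 5: MABVM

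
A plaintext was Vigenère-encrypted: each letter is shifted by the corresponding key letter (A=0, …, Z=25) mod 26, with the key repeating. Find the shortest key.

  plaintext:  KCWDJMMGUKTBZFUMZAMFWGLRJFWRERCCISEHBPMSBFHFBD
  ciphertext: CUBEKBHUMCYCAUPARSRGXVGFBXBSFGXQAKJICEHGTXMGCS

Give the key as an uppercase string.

SSFBBPVO

  i= 0: C-K = 18 → S
  i= 1: U-C = 18 → S
  i= 2: B-W =  5 → F
  i= 3: E-D =  1 → B
  i= 4: K-J =  1 → B
  i= 5: B-M = 15 → P
  i= 6: H-M = 21 → V
  i= 7: U-G = 14 → O
  i= 8: M-U = 18 → S
  i= 9: C-K = 18 → S
  i=10: Y-T =  5 → F
  i=11: C-B =  1 → B
  i=12: A-Z =  1 → B
  i=13: U-F = 15 → P
  i=14: P-U = 21 → V
  i=15: A-M = 14 → O
  i=16: R-Z = 18 → S
  i=17: S-A = 18 → S
  i=18: R-M =  5 → F
  i=19: G-F =  1 → B
  i=20: X-W =  1 → B
  i=21: V-G = 15 → P
  i=22: G-L = 21 → V
  i=23: F-R = 14 → O
  i=24: B-J = 18 → S
  i=25: X-F = 18 → S
  i=26: B-W =  5 → F
  i=27: S-R =  1 → B
  i=28: F-E =  1 → B
  i=29: G-R = 15 → P
  i=30: X-C = 21 → V
  i=31: Q-C = 14 → O
  i=32: A-I = 18 → S
  i=33: K-S = 18 → S
  i=34: J-E =  5 → F
  i=35: I-H =  1 → B
  i=36: C-B =  1 → B
  i=37: E-P = 15 → P
  i=38: H-M = 21 → V
  i=39: G-S = 14 → O
  i=40: T-B = 18 → S
  i=41: X-F = 18 → S
  i=42: M-H =  5 → F
  i=43: G-F =  1 → B
  i=44: C-B =  1 → B
  i=45: S-D = 15 → P
  shifts repeat with period 8: SSFBBPVO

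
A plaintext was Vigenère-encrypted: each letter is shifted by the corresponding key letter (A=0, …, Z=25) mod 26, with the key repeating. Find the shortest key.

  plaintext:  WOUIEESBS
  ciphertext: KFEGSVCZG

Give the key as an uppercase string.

ORKY

  i= 0: K-W = 14 → O
  i= 1: F-O = 17 → R
  i= 2: E-U = 10 → K
  i= 3: G-I = 24 → Y
  i= 4: S-E = 14 → O
  i= 5: V-E = 17 → R
  i= 6: C-S = 10 → K
  i= 7: Z-B = 24 → Y
  i= 8: G-S = 14 → O
  shifts repeat with period 4: ORKY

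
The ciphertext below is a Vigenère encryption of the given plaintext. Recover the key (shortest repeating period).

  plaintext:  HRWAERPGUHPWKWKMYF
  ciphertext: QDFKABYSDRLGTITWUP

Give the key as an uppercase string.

JMJKWK

  i= 0: Q-H =  9 → J
  i= 1: D-R = 12 → M
  i= 2: F-W =  9 → J
  i= 3: K-A = 10 → K
  i= 4: A-E = 22 → W
  i= 5: B-R = 10 → K
  i= 6: Y-P =  9 → J
  i= 7: S-G = 12 → M
  i= 8: D-U =  9 → J
  i= 9: R-H = 10 → K
  i=10: L-P = 22 → W
  i=11: G-W = 10 → K
  i=12: T-K =  9 → J
  i=13: I-W = 12 → M
  i=14: T-K =  9 → J
  i=15: W-M = 10 → K
  i=16: U-Y = 22 → W
  i=17: P-F = 10 → K
  shifts repeat with period 6: JMJKWK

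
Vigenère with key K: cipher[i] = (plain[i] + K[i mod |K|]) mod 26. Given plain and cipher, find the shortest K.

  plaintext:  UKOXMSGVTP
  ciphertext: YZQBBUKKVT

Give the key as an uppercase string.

EPC

  i= 0: Y-U =  4 → E
  i= 1: Z-K = 15 → P
  i= 2: Q-O =  2 → C
  i= 3: B-X =  4 → E
  i= 4: B-M = 15 → P
  i= 5: U-S =  2 → C
  i= 6: K-G =  4 → E
  i= 7: K-V = 15 → P
  i= 8: V-T =  2 → C
  i= 9: T-P =  4 → E
  shifts repeat with period 3: EPC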